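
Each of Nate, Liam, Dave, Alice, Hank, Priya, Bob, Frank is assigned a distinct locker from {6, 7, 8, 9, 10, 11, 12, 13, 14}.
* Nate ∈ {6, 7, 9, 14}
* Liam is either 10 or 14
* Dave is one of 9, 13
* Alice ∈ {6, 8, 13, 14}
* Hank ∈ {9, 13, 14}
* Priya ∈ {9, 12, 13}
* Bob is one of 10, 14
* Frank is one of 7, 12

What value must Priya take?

12

The 8 variables draw from only 8 values {6, 7, 8, 9, 10, 12, 13, 14}, so each is used; only Alice can be 8, hence Alice = 8.
The 7 still-open variables draw from only 7 values {6, 7, 9, 10, 12, 13, 14}, so each is used; only Nate can be 6, hence Nate = 6.
Among the 6 still-open variables, 7 fits only Frank (and all 6 values in {7, 9, 10, 12, 13, 14} must be used), so Frank = 7.
Among the 5 still-open variables, 12 fits only Priya (and all 5 values in {9, 10, 12, 13, 14} must be used), so Priya = 12.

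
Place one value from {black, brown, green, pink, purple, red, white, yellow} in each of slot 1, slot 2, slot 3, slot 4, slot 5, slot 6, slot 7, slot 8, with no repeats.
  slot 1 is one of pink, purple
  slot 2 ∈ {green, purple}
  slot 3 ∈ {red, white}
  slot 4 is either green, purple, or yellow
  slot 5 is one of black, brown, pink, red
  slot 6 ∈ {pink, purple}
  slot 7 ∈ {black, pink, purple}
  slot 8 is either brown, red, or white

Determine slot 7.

The 8 variables together cover exactly {black, brown, green, pink, purple, red, white, yellow} — 8 values for 8 variables — and yellow appears only in slot 4's list, so slot 4 = yellow.
The 7 still-open variables together cover exactly {black, brown, green, pink, purple, red, white} — 7 values for 7 variables — and green appears only in slot 2's list, so slot 2 = green.
slot 1 and slot 6 between them cover only {pink, purple} — a naked pair. Remove those values from slot 5, slot 7.
So slot 7 = black.

black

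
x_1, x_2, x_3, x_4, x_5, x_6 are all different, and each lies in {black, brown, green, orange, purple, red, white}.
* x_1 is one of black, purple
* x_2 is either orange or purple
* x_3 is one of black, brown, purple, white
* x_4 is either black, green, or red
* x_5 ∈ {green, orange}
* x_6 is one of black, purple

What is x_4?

red

The 2 variables x_1 and x_6 are confined to {black, purple}, which locks those values in; drop them from x_2, x_3, x_4.
That leaves x_2 = orange. So x_5 can't be orange.
x_5 has just one choice, so x_5 = green. So x_4 can't be green.
So x_4 = red.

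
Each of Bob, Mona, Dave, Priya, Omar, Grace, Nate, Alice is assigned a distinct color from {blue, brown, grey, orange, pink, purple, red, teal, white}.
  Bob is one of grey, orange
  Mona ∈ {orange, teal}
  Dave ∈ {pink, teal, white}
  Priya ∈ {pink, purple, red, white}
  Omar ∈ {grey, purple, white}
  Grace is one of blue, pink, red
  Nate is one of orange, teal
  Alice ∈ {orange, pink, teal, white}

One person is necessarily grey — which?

The 8 variables draw from only 8 values {blue, grey, orange, pink, purple, red, teal, white}, so each is used; only Grace can be blue, hence Grace = blue.
Among the 7 still-open variables, red fits only Priya (and all 7 values in {grey, orange, pink, purple, red, teal, white} must be used), so Priya = red.
The 6 still-open variables together cover exactly {grey, orange, pink, purple, teal, white} — 6 values for 6 variables — and purple appears only in Omar's list, so Omar = purple.
Among the 5 still-open variables, grey fits only Bob (and all 5 values in {grey, orange, pink, teal, white} must be used), so Bob = grey.

Bob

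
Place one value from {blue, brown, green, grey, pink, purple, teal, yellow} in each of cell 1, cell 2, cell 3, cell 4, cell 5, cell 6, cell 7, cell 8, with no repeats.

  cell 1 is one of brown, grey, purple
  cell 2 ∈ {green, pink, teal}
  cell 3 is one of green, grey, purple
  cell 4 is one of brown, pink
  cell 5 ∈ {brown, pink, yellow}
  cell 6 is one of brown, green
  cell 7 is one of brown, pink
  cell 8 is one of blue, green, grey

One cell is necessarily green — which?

cell 6

The 8 variables together cover exactly {blue, brown, green, grey, pink, purple, teal, yellow} — 8 values for 8 variables — and blue appears only in cell 8's list, so cell 8 = blue.
The 7 still-open variables draw from only 7 values {brown, green, grey, pink, purple, teal, yellow}, so each is used; only cell 2 can be teal, hence cell 2 = teal.
Among the 6 still-open variables, yellow fits only cell 5 (and all 6 values in {brown, green, grey, pink, purple, yellow} must be used), so cell 5 = yellow.
cell 4 and cell 7 between them cover only {brown, pink} — a naked pair. Remove those values from cell 1, cell 6.
So green goes to cell 6.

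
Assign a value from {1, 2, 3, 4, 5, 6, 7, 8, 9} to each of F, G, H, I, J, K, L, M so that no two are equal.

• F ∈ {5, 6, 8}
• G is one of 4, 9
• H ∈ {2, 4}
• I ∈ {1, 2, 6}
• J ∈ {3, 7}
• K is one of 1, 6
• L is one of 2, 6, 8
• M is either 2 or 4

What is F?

H and M between them cover only {2, 4} — a naked pair. Remove those values from G, I, L.
G's domain is down to {9}, so G = 9.
I and K share exactly the 2 values {1, 6}; by pigeonhole those values go to them, so strike 1, 6 from F, L.
L's domain is down to {8}, so L = 8. Strike 8 from F.
So F = 5.

5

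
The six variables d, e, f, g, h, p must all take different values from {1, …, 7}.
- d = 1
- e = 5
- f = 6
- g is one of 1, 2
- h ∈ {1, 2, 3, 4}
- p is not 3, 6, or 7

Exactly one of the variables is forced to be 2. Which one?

d must be 1 (only option left). Remove 1 from g, h, p.
So 2 goes to g.

g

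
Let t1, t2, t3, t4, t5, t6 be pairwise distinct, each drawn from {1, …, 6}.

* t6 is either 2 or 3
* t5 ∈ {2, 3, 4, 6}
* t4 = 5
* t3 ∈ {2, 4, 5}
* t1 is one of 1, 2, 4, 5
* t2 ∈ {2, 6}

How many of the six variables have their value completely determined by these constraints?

t4's domain is down to {5}, so t4 = 5. Strike 5 from t1, t3.
The 5 still-open variables together cover exactly {1, 2, 3, 4, 6} — 5 values for 5 variables — and 1 appears only in t1's list, so t1 = 1.
Determined: t1=1, t4=5. The other variables each still have more than one consistent value. That makes 2.

2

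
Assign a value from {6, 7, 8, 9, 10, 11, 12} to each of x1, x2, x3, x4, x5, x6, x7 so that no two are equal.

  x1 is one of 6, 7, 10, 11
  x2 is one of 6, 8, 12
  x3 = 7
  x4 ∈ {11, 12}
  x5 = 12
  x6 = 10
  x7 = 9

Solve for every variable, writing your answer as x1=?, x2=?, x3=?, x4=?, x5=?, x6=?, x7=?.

x1=6, x2=8, x3=7, x4=11, x5=12, x6=10, x7=9

x3 has just one choice, so x3 = 7. So x1 can't be 7.
That leaves x5 = 12. Strike 12 from x2, x4.
That leaves x6 = 10. Strike 10 from x1.
x7 must be 9 (only option left).
That leaves x4 = 11. Strike 11 from x1.
x1's domain is down to {6}, so x1 = 6. Strike 6 from x2.
x2's domain is down to {8}, so x2 = 8.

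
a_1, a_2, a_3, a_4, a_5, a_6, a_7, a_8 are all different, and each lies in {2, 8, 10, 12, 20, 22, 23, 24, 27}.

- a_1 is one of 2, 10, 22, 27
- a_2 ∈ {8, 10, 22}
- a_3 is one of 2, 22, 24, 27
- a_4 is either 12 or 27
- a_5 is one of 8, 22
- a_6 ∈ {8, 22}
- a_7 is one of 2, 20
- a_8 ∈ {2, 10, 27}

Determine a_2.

10

The 8 variables together cover exactly {2, 8, 10, 12, 20, 22, 24, 27} — 8 values for 8 variables — and 12 appears only in a_4's list, so a_4 = 12.
The 7 still-open variables draw from only 7 values {2, 8, 10, 20, 22, 24, 27}, so each is used; only a_7 can be 20, hence a_7 = 20.
The 6 still-open variables draw from only 6 values {2, 8, 10, 22, 24, 27}, so each is used; only a_3 can be 24, hence a_3 = 24.
a_5 and a_6 share exactly the 2 values {8, 22}; by pigeonhole those values go to them, so strike 8, 22 from a_1, a_2.
So a_2 = 10.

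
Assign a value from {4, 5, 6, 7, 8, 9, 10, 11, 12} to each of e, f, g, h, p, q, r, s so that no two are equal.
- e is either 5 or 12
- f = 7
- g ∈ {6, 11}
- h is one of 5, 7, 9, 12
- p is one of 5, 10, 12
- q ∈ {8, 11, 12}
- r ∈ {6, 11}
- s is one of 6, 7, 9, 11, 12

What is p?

f's domain is down to {7}, so f = 7. Remove 7 from h, s.
The 7 still-open variables together cover exactly {5, 6, 8, 9, 10, 11, 12} — 7 values for 7 variables — and 8 appears only in q's list, so q = 8.
Among the 6 still-open variables, 10 fits only p (and all 6 values in {5, 6, 9, 10, 11, 12} must be used), so p = 10.

10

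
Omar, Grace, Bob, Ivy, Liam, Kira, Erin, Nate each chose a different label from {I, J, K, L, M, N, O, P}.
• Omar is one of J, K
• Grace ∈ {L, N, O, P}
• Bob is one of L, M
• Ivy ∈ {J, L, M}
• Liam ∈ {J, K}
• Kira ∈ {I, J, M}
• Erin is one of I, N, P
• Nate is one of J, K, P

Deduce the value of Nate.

The 8 variables together cover exactly {I, J, K, L, M, N, O, P} — 8 values for 8 variables — and O appears only in Grace's list, so Grace = O.
The 7 still-open variables draw from only 7 values {I, J, K, L, M, N, P}, so each is used; only Erin can be N, hence Erin = N.
The 6 still-open variables draw from only 6 values {I, J, K, L, M, P}, so each is used; only Kira can be I, hence Kira = I.
Among the 5 still-open variables, P fits only Nate (and all 5 values in {J, K, L, M, P} must be used), so Nate = P.

P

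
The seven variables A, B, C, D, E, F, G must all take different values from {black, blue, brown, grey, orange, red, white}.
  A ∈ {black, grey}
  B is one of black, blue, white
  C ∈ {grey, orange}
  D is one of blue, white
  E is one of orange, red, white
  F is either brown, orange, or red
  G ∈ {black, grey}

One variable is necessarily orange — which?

C

Among the 7 variables, brown fits only F (and all 7 values in {black, blue, brown, grey, orange, red, white} must be used), so F = brown.
Among the 6 still-open variables, red fits only E (and all 6 values in {black, blue, grey, orange, red, white} must be used), so E = red.
Among the 5 still-open variables, orange fits only C (and all 5 values in {black, blue, grey, orange, white} must be used), so C = orange.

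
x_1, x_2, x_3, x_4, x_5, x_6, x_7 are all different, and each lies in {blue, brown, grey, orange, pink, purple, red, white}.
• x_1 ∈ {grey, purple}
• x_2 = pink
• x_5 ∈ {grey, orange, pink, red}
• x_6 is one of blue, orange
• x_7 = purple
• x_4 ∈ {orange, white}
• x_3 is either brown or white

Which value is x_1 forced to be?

grey

x_2 has just one choice, so x_2 = pink. Remove pink from x_5.
That leaves x_7 = purple. So x_1 can't be purple.
So x_1 = grey.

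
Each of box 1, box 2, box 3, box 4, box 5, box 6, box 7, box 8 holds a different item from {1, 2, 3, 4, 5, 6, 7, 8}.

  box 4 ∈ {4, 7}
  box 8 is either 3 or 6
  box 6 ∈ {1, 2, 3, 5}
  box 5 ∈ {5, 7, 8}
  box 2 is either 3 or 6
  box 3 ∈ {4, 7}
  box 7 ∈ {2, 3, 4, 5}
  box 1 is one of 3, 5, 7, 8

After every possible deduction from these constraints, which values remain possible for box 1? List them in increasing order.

5, 8

Among the 8 variables, 1 fits only box 6 (and all 8 values in {1, 2, 3, 4, 5, 6, 7, 8} must be used), so box 6 = 1.
The 7 still-open variables together cover exactly {2, 3, 4, 5, 6, 7, 8} — 7 values for 7 variables — and 2 appears only in box 7's list, so box 7 = 2.
box 2 and box 8 share exactly the 2 values {3, 6}; by pigeonhole those values go to them, so strike 3, 6 from box 1.
box 3 and box 4 between them cover only {4, 7} — a naked pair. Remove those values from box 1, box 5.
No further eliminations apply; box 1 can still be any of 5, 8.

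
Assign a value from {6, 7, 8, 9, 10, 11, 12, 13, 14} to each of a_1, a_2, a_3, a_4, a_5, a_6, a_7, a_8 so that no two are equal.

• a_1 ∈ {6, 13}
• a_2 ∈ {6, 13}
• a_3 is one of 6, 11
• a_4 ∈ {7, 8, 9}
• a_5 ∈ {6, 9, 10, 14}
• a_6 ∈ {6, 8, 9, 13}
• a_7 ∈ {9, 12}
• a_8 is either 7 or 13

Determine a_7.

12

The 2 variables a_1 and a_2 are confined to {6, 13}, which locks those values in; drop them from a_3, a_5, a_6, a_8.
a_3 must be 11 (only option left).
That leaves a_8 = 7. Strike 7 from a_4.
The 2 variables a_4 and a_6 are confined to {8, 9}, which locks those values in; drop them from a_5, a_7.
So a_7 = 12.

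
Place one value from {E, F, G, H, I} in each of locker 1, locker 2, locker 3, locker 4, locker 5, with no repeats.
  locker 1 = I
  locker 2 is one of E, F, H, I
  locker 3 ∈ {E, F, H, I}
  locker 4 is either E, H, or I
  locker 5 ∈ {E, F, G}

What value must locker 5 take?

locker 1's domain is down to {I}, so locker 1 = I. So locker 2, locker 3, locker 4 can't be I.
The 4 still-open variables together cover exactly {E, F, G, H} — 4 values for 4 variables — and G appears only in locker 5's list, so locker 5 = G.

G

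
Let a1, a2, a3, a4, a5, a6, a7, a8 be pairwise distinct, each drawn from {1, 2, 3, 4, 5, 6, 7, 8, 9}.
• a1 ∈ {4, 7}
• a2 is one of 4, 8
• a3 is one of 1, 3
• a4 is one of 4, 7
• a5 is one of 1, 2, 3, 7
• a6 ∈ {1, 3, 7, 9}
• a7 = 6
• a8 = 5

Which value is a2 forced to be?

8

a7 has just one choice, so a7 = 6.
a8's domain is down to {5}, so a8 = 5.
a1 and a4 between them cover only {4, 7} — a naked pair. Remove those values from a2, a5, a6.
So a2 = 8.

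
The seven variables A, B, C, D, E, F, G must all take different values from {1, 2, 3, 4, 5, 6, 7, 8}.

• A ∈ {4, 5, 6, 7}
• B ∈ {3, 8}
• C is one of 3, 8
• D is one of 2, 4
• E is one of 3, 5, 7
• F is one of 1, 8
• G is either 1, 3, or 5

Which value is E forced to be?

B and C between them cover only {3, 8} — a naked pair. Remove those values from E, F, G.
F has just one choice, so F = 1. So G can't be 1.
That leaves G = 5. Strike 5 from A, E.
So E = 7.

7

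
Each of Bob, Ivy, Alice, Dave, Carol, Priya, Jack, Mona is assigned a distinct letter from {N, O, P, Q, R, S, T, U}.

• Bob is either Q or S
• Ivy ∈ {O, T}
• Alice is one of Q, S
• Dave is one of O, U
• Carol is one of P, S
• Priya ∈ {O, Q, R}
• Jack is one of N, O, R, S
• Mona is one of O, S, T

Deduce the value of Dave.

U

The 8 variables together cover exactly {N, O, P, Q, R, S, T, U} — 8 values for 8 variables — and N appears only in Jack's list, so Jack = N.
Among the 7 still-open variables, P fits only Carol (and all 7 values in {O, P, Q, R, S, T, U} must be used), so Carol = P.
The 6 still-open variables together cover exactly {O, Q, R, S, T, U} — 6 values for 6 variables — and R appears only in Priya's list, so Priya = R.
The 5 still-open variables draw from only 5 values {O, Q, S, T, U}, so each is used; only Dave can be U, hence Dave = U.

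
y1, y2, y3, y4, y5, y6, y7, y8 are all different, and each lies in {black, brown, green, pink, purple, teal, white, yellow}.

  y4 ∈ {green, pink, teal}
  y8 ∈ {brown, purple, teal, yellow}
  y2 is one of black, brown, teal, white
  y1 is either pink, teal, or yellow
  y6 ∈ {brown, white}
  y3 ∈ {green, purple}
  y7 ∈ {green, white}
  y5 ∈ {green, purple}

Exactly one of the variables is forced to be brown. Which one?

y6

The 8 variables draw from only 8 values {black, brown, green, pink, purple, teal, white, yellow}, so each is used; only y2 can be black, hence y2 = black.
The 2 variables y3 and y5 are confined to {green, purple}, which locks those values in; drop them from y4, y7, y8.
That leaves y7 = white. Strike white from y6.
So brown goes to y6.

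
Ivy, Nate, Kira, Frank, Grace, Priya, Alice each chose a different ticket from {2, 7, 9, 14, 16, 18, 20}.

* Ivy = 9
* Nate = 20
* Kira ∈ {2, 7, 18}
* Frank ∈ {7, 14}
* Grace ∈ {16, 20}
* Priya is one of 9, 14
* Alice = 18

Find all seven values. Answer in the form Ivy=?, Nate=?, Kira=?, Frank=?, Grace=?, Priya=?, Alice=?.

Ivy=9, Nate=20, Kira=2, Frank=7, Grace=16, Priya=14, Alice=18

Ivy's domain is down to {9}, so Ivy = 9. So Priya can't be 9.
Nate's domain is down to {20}, so Nate = 20. So Grace can't be 20.
That leaves Grace = 16.
Priya has just one choice, so Priya = 14. Remove 14 from Frank.
Alice's domain is down to {18}, so Alice = 18. Remove 18 from Kira.
Frank must be 7 (only option left). Remove 7 from Kira.
Kira has just one choice, so Kira = 2.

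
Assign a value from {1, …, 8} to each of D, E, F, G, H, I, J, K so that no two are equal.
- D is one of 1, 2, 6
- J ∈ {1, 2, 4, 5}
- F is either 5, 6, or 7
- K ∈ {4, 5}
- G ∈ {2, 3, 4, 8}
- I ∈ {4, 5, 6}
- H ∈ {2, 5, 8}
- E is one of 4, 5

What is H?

8

The 8 variables together cover exactly {1, 2, 3, 4, 5, 6, 7, 8} — 8 values for 8 variables — and 3 appears only in G's list, so G = 3.
Among the 7 still-open variables, 7 fits only F (and all 7 values in {1, 2, 4, 5, 6, 7, 8} must be used), so F = 7.
The 6 still-open variables draw from only 6 values {1, 2, 4, 5, 6, 8}, so each is used; only H can be 8, hence H = 8.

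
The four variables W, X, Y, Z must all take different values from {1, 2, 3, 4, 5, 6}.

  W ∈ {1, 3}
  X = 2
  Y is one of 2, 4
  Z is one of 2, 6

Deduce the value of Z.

X must be 2 (only option left). Remove 2 from Y, Z.
So Z = 6.

6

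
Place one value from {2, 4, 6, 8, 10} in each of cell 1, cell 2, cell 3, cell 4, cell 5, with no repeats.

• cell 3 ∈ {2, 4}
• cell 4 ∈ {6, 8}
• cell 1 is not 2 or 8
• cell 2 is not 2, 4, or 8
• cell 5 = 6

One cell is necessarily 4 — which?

cell 5 must be 6 (only option left). Strike 6 from cell 1, cell 2, cell 4.
cell 2 must be 10 (only option left). Eliminate 10 elsewhere: cell 1.
So 4 goes to cell 1.

cell 1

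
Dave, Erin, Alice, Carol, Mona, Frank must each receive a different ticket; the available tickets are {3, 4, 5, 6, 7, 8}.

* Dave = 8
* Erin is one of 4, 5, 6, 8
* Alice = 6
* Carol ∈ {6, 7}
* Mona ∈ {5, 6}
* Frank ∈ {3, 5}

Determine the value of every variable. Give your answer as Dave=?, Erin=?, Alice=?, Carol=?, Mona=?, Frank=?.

Dave=8, Erin=4, Alice=6, Carol=7, Mona=5, Frank=3

Dave has just one choice, so Dave = 8. Strike 8 from Erin.
Alice must be 6 (only option left). Eliminate 6 elsewhere: Erin, Carol, Mona.
That leaves Carol = 7.
That leaves Mona = 5. Strike 5 from Erin, Frank.
Frank's domain is down to {3}, so Frank = 3.
Erin must be 4 (only option left).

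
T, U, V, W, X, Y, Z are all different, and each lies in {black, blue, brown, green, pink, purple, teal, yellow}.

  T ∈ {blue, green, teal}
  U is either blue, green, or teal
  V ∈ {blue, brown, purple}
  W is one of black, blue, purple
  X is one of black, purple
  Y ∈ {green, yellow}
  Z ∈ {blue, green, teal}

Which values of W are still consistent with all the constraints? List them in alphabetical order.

Among the 7 variables, brown fits only V (and all 7 values in {black, blue, brown, green, purple, teal, yellow} must be used), so V = brown.
The 6 still-open variables draw from only 6 values {black, blue, green, purple, teal, yellow}, so each is used; only Y can be yellow, hence Y = yellow.
T, U, Z share exactly the 3 values {blue, green, teal}; by pigeonhole those values go to them, so strike blue, green, teal from W.
No further eliminations apply; W can still be any of black, purple.

black, purple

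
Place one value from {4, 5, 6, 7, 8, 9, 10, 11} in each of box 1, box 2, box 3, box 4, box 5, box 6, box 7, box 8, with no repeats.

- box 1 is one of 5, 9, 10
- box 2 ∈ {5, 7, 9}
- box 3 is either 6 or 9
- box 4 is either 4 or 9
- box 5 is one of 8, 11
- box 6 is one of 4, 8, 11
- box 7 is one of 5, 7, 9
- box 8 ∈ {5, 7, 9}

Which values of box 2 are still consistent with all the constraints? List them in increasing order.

The 8 variables together cover exactly {4, 5, 6, 7, 8, 9, 10, 11} — 8 values for 8 variables — and 6 appears only in box 3's list, so box 3 = 6.
Among the 7 still-open variables, 10 fits only box 1 (and all 7 values in {4, 5, 7, 8, 9, 10, 11} must be used), so box 1 = 10.
box 2, box 7, box 8 share exactly the 3 values {5, 7, 9}; by pigeonhole those values go to them, so strike 5, 7, 9 from box 4.
box 4 has just one choice, so box 4 = 4. Strike 4 from box 6.
No further eliminations apply; box 2 can still be any of 5, 7, 9.

5, 7, 9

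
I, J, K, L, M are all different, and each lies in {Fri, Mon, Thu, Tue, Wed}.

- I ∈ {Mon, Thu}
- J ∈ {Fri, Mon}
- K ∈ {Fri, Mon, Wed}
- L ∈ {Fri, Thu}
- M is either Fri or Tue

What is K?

The 5 variables draw from only 5 values {Fri, Mon, Thu, Tue, Wed}, so each is used; only M can be Tue, hence M = Tue.
Among the 4 still-open variables, Wed fits only K (and all 4 values in {Fri, Mon, Thu, Wed} must be used), so K = Wed.

Wed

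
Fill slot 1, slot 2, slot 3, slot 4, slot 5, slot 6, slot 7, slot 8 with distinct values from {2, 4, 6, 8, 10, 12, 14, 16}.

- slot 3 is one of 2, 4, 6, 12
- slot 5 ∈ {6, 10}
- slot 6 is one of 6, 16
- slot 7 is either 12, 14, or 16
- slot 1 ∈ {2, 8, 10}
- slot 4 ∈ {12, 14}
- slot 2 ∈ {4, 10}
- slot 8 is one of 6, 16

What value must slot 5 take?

Among the 8 variables, 8 fits only slot 1 (and all 8 values in {2, 4, 6, 8, 10, 12, 14, 16} must be used), so slot 1 = 8.
The 7 still-open variables draw from only 7 values {2, 4, 6, 10, 12, 14, 16}, so each is used; only slot 3 can be 2, hence slot 3 = 2.
The 6 still-open variables draw from only 6 values {4, 6, 10, 12, 14, 16}, so each is used; only slot 2 can be 4, hence slot 2 = 4.
The 5 still-open variables together cover exactly {6, 10, 12, 14, 16} — 5 values for 5 variables — and 10 appears only in slot 5's list, so slot 5 = 10.

10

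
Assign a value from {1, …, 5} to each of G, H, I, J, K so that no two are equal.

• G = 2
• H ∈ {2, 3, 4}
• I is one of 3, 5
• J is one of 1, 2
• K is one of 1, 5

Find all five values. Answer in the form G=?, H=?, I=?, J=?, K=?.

G=2, H=4, I=3, J=1, K=5

G has just one choice, so G = 2. So H, J can't be 2.
That leaves J = 1. Strike 1 from K.
K must be 5 (only option left). Eliminate 5 elsewhere: I.
That leaves I = 3. Strike 3 from H.
H must be 4 (only option left).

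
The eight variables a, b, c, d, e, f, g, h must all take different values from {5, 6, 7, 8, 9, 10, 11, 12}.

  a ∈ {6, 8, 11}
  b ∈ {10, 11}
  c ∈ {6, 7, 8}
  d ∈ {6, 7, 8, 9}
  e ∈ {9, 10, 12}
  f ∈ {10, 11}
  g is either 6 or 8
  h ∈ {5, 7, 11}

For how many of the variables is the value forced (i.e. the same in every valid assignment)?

The 8 variables together cover exactly {5, 6, 7, 8, 9, 10, 11, 12} — 8 values for 8 variables — and 5 appears only in h's list, so h = 5.
The 7 still-open variables together cover exactly {6, 7, 8, 9, 10, 11, 12} — 7 values for 7 variables — and 12 appears only in e's list, so e = 12.
Among the 6 still-open variables, 9 fits only d (and all 6 values in {6, 7, 8, 9, 10, 11} must be used), so d = 9.
Among the 5 still-open variables, 7 fits only c (and all 5 values in {6, 7, 8, 10, 11} must be used), so c = 7.
The 2 variables b and f are confined to {10, 11}, which locks those values in; drop them from a.
Determined: c=7, d=9, e=12, h=5. The other variables each still have more than one consistent value. That makes 4.

4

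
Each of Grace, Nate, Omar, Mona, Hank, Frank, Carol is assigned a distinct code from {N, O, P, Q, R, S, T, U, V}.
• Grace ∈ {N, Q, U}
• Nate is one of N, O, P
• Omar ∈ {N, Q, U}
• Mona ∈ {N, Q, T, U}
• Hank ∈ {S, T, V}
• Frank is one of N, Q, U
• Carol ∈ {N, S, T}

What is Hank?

V

Grace, Omar, Frank between them cover only {N, Q, U} — a naked triple. Remove those values from Nate, Mona, Carol.
Mona's domain is down to {T}, so Mona = T. Strike T from Hank, Carol.
That leaves Carol = S. Remove S from Hank.
So Hank = V.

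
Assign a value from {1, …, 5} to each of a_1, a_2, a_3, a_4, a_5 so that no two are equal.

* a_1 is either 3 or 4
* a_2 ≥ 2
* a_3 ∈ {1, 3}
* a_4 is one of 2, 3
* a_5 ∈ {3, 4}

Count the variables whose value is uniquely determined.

3

The 5 variables draw from only 5 values {1, 2, 3, 4, 5}, so each is used; only a_3 can be 1, hence a_3 = 1.
Among the 4 still-open variables, 5 fits only a_2 (and all 4 values in {2, 3, 4, 5} must be used), so a_2 = 5.
The 3 still-open variables draw from only 3 values {2, 3, 4}, so each is used; only a_4 can be 2, hence a_4 = 2.
Determined: a_2=5, a_3=1, a_4=2. The other variables each still have more than one consistent value. That makes 3.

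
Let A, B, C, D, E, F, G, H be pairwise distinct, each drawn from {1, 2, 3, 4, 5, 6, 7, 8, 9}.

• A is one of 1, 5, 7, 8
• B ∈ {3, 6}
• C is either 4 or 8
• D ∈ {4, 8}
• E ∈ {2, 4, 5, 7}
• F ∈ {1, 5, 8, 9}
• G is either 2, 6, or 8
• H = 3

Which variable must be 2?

G

H must be 3 (only option left). Eliminate 3 elsewhere: B.
B has just one choice, so B = 6. Strike 6 from G.
The 2 variables C and D are confined to {4, 8}, which locks those values in; drop them from A, E, F, G.
So 2 goes to G.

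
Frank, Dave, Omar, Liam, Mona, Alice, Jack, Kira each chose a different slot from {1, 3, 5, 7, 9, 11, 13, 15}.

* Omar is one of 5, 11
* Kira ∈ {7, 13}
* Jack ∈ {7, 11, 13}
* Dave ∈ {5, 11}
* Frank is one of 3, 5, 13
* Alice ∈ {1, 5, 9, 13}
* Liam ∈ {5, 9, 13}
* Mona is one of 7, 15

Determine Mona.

15

Among the 8 variables, 1 fits only Alice (and all 8 values in {1, 3, 5, 7, 9, 11, 13, 15} must be used), so Alice = 1.
The 7 still-open variables draw from only 7 values {3, 5, 7, 9, 11, 13, 15}, so each is used; only Frank can be 3, hence Frank = 3.
The 6 still-open variables draw from only 6 values {5, 7, 9, 11, 13, 15}, so each is used; only Liam can be 9, hence Liam = 9.
The 5 still-open variables draw from only 5 values {5, 7, 11, 13, 15}, so each is used; only Mona can be 15, hence Mona = 15.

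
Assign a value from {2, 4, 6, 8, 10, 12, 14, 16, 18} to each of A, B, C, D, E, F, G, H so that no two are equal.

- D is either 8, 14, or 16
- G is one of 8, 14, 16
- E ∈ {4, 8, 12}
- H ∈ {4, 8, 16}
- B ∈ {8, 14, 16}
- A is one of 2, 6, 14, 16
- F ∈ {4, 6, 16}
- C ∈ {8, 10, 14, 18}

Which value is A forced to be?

2

The 3 variables B, D, G are confined to {8, 14, 16}, which locks those values in; drop them from A, C, E, F, H.
H has just one choice, so H = 4. Eliminate 4 elsewhere: E, F.
That leaves E = 12.
F must be 6 (only option left). Strike 6 from A.
So A = 2.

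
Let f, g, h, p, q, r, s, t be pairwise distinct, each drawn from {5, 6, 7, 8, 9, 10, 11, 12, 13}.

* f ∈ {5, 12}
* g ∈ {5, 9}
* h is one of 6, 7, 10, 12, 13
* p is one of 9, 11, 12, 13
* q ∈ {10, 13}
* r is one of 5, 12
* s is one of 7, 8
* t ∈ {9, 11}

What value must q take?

f and r between them cover only {5, 12} — a naked pair. Remove those values from g, h, p.
That leaves g = 9. So p, t can't be 9.
t must be 11 (only option left). Eliminate 11 elsewhere: p.
p's domain is down to {13}, so p = 13. Remove 13 from h, q.
So q = 10.

10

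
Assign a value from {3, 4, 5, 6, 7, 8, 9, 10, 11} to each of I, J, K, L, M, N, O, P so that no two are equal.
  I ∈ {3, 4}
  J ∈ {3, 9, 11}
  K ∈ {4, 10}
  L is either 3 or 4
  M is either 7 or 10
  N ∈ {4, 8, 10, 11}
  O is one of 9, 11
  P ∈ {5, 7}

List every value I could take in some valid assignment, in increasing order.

3, 4

Among the 8 variables, 5 fits only P (and all 8 values in {3, 4, 5, 7, 8, 9, 10, 11} must be used), so P = 5.
The 7 still-open variables together cover exactly {3, 4, 7, 8, 9, 10, 11} — 7 values for 7 variables — and 7 appears only in M's list, so M = 7.
The 6 still-open variables draw from only 6 values {3, 4, 8, 9, 10, 11}, so each is used; only N can be 8, hence N = 8.
Among the 5 still-open variables, 10 fits only K (and all 5 values in {3, 4, 9, 10, 11} must be used), so K = 10.
I and L share exactly the 2 values {3, 4}; by pigeonhole those values go to them, so strike 3, 4 from J.
No further eliminations apply; I can still be any of 3, 4.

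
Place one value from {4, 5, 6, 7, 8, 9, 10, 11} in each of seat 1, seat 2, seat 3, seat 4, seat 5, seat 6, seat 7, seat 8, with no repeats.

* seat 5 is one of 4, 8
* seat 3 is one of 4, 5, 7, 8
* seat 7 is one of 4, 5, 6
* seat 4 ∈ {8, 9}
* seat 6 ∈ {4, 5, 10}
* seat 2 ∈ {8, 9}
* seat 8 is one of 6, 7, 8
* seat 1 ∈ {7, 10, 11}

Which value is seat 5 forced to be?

The 8 variables together cover exactly {4, 5, 6, 7, 8, 9, 10, 11} — 8 values for 8 variables — and 11 appears only in seat 1's list, so seat 1 = 11.
Among the 7 still-open variables, 10 fits only seat 6 (and all 7 values in {4, 5, 6, 7, 8, 9, 10} must be used), so seat 6 = 10.
The 2 variables seat 2 and seat 4 are confined to {8, 9}, which locks those values in; drop them from seat 3, seat 5, seat 8.
So seat 5 = 4.

4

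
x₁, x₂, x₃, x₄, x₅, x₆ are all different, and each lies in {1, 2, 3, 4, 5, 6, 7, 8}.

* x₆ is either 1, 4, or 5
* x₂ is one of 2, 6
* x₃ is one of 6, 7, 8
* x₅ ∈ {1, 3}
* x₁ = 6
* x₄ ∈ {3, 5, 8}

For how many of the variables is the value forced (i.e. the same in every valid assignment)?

x₁'s domain is down to {6}, so x₁ = 6. Remove 6 from x₂, x₃.
x₂ must be 2 (only option left).
Determined: x₁=6, x₂=2. The other variables each still have more than one consistent value. That makes 2.

2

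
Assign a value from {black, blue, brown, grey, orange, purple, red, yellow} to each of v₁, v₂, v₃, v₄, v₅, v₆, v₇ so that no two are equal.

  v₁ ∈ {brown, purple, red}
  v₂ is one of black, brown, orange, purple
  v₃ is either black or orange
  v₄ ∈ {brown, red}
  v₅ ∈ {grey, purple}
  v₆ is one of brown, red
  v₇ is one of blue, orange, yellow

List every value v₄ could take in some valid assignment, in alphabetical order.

brown, red

v₄ and v₆ between them cover only {brown, red} — a naked pair. Remove those values from v₁, v₂.
v₁ must be purple (only option left). Remove purple from v₂, v₅.
v₅ has just one choice, so v₅ = grey.
v₂ and v₃ share exactly the 2 values {black, orange}; by pigeonhole those values go to them, so strike black, orange from v₇.
No further eliminations apply; v₄ can still be any of brown, red.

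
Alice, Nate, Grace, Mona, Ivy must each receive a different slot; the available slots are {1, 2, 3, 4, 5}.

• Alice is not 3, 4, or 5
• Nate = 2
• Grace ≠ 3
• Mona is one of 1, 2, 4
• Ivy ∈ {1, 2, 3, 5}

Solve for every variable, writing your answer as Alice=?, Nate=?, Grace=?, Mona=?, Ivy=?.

Alice=1, Nate=2, Grace=5, Mona=4, Ivy=3

Nate must be 2 (only option left). Strike 2 from Alice, Grace, Mona, Ivy.
Alice has just one choice, so Alice = 1. So Grace, Mona, Ivy can't be 1.
Mona's domain is down to {4}, so Mona = 4. Strike 4 from Grace.
That leaves Grace = 5. Strike 5 from Ivy.
Ivy's domain is down to {3}, so Ivy = 3.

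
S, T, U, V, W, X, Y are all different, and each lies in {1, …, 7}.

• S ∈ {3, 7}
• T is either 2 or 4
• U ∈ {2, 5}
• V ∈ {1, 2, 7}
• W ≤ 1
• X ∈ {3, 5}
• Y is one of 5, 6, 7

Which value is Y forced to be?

6

W must be 1 (only option left). So V can't be 1.
The 6 still-open variables draw from only 6 values {2, 3, 4, 5, 6, 7}, so each is used; only T can be 4, hence T = 4.
The 5 still-open variables draw from only 5 values {2, 3, 5, 6, 7}, so each is used; only Y can be 6, hence Y = 6.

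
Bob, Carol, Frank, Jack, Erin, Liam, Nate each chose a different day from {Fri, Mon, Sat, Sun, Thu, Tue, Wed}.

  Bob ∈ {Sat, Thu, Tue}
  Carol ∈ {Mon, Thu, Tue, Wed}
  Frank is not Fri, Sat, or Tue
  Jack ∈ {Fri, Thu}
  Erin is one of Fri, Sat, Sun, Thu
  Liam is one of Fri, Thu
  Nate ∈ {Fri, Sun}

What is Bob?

Jack and Liam between them cover only {Fri, Thu} — a naked pair. Remove those values from Bob, Carol, Frank, Erin, Nate.
Nate has just one choice, so Nate = Sun. Remove Sun from Frank, Erin.
Erin has just one choice, so Erin = Sat. So Bob can't be Sat.
So Bob = Tue.

Tue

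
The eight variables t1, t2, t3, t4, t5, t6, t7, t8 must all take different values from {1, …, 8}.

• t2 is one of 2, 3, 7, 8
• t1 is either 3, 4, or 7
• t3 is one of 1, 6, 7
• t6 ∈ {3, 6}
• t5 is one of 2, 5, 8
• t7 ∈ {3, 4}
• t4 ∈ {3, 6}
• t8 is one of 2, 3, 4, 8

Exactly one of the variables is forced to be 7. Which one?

The 8 variables draw from only 8 values {1, 2, 3, 4, 5, 6, 7, 8}, so each is used; only t3 can be 1, hence t3 = 1.
The 7 still-open variables draw from only 7 values {2, 3, 4, 5, 6, 7, 8}, so each is used; only t5 can be 5, hence t5 = 5.
t4 and t6 share exactly the 2 values {3, 6}; by pigeonhole those values go to them, so strike 3, 6 from t1, t2, t7, t8.
t7 has just one choice, so t7 = 4. So t1, t8 can't be 4.

t1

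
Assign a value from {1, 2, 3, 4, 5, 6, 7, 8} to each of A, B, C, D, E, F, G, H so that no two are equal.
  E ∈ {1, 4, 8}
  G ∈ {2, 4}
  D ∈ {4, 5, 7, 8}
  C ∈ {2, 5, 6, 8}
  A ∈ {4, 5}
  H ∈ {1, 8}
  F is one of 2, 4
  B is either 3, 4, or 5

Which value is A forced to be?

The 8 variables draw from only 8 values {1, 2, 3, 4, 5, 6, 7, 8}, so each is used; only B can be 3, hence B = 3.
The 7 still-open variables together cover exactly {1, 2, 4, 5, 6, 7, 8} — 7 values for 7 variables — and 6 appears only in C's list, so C = 6.
Among the 6 still-open variables, 7 fits only D (and all 6 values in {1, 2, 4, 5, 7, 8} must be used), so D = 7.
Among the 5 still-open variables, 5 fits only A (and all 5 values in {1, 2, 4, 5, 8} must be used), so A = 5.

5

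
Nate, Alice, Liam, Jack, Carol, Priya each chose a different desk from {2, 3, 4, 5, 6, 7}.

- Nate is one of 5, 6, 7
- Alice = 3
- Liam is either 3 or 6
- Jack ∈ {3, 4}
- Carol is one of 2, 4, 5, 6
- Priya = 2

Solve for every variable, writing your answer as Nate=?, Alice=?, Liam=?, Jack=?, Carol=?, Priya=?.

Alice's domain is down to {3}, so Alice = 3. Remove 3 from Liam, Jack.
Liam's domain is down to {6}, so Liam = 6. Remove 6 from Nate, Carol.
Jack has just one choice, so Jack = 4. Remove 4 from Carol.
Priya's domain is down to {2}, so Priya = 2. Remove 2 from Carol.
Carol's domain is down to {5}, so Carol = 5. Remove 5 from Nate.
Nate must be 7 (only option left).

Nate=7, Alice=3, Liam=6, Jack=4, Carol=5, Priya=2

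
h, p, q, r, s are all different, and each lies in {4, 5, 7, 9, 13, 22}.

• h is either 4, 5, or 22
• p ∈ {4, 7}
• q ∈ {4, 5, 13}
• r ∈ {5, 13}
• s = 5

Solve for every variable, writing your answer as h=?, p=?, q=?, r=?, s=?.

h=22, p=7, q=4, r=13, s=5

s has just one choice, so s = 5. Remove 5 from h, q, r.
r must be 13 (only option left). Remove 13 from q.
q's domain is down to {4}, so q = 4. So h, p can't be 4.
That leaves h = 22.
p's domain is down to {7}, so p = 7.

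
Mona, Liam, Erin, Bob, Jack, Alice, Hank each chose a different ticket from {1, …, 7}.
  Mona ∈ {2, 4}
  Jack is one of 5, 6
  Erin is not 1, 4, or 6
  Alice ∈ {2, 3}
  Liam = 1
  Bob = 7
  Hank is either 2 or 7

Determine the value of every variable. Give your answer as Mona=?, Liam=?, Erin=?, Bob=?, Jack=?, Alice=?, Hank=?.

Mona=4, Liam=1, Erin=5, Bob=7, Jack=6, Alice=3, Hank=2

Liam must be 1 (only option left).
Bob has just one choice, so Bob = 7. Remove 7 from Erin, Hank.
Hank has just one choice, so Hank = 2. Remove 2 from Mona, Erin, Alice.
Mona has just one choice, so Mona = 4.
Alice must be 3 (only option left). Eliminate 3 elsewhere: Erin.
Erin's domain is down to {5}, so Erin = 5. Strike 5 from Jack.
Jack's domain is down to {6}, so Jack = 6.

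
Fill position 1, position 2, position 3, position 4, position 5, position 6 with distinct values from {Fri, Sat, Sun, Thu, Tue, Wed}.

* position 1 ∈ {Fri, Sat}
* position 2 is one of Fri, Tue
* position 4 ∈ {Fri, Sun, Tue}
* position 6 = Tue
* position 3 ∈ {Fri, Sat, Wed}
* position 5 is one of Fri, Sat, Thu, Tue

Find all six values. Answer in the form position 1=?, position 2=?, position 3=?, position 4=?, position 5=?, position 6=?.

position 1=Sat, position 2=Fri, position 3=Wed, position 4=Sun, position 5=Thu, position 6=Tue

position 6 has just one choice, so position 6 = Tue. Remove Tue from position 2, position 4, position 5.
position 2 has just one choice, so position 2 = Fri. Eliminate Fri elsewhere: position 1, position 3, position 4, position 5.
That leaves position 4 = Sun.
position 1 has just one choice, so position 1 = Sat. So position 3, position 5 can't be Sat.
position 3 has just one choice, so position 3 = Wed.
position 5's domain is down to {Thu}, so position 5 = Thu.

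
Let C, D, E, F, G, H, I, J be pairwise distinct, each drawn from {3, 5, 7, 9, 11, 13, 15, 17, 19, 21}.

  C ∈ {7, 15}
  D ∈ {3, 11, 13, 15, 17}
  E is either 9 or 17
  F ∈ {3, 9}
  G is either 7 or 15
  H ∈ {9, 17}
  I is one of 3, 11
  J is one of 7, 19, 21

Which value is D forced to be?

13

C and G between them cover only {7, 15} — a naked pair. Remove those values from D, J.
The 2 variables E and H are confined to {9, 17}, which locks those values in; drop them from D, F.
F has just one choice, so F = 3. Strike 3 from D, I.
I must be 11 (only option left). So D can't be 11.
So D = 13.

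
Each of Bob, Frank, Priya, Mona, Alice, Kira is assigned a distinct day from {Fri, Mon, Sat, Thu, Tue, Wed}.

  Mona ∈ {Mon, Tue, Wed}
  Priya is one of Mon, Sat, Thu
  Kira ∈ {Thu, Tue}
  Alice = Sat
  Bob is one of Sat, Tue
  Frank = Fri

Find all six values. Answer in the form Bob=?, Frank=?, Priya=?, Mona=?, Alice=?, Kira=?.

Bob=Tue, Frank=Fri, Priya=Mon, Mona=Wed, Alice=Sat, Kira=Thu

Frank has just one choice, so Frank = Fri.
That leaves Alice = Sat. Remove Sat from Bob, Priya.
Bob must be Tue (only option left). Eliminate Tue elsewhere: Mona, Kira.
That leaves Kira = Thu. Eliminate Thu elsewhere: Priya.
Priya's domain is down to {Mon}, so Priya = Mon. Strike Mon from Mona.
Mona must be Wed (only option left).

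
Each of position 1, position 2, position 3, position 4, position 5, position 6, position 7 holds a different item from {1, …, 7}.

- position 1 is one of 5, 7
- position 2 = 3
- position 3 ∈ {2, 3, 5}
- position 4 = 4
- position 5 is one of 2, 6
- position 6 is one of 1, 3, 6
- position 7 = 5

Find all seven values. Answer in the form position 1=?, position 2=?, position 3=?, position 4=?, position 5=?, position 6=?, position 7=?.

position 1=7, position 2=3, position 3=2, position 4=4, position 5=6, position 6=1, position 7=5

position 2 has just one choice, so position 2 = 3. Strike 3 from position 3, position 6.
position 4 must be 4 (only option left).
position 7 has just one choice, so position 7 = 5. Strike 5 from position 1, position 3.
position 1 has just one choice, so position 1 = 7.
position 3's domain is down to {2}, so position 3 = 2. Strike 2 from position 5.
position 5 must be 6 (only option left). Remove 6 from position 6.
position 6 has just one choice, so position 6 = 1.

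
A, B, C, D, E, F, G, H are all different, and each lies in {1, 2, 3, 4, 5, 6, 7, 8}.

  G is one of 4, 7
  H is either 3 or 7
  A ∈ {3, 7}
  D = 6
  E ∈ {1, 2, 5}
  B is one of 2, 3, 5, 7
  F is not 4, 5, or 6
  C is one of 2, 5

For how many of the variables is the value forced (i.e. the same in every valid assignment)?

D has just one choice, so D = 6.
The 7 still-open variables draw from only 7 values {1, 2, 3, 4, 5, 7, 8}, so each is used; only G can be 4, hence G = 4.
The 6 still-open variables draw from only 6 values {1, 2, 3, 5, 7, 8}, so each is used; only F can be 8, hence F = 8.
Among the 5 still-open variables, 1 fits only E (and all 5 values in {1, 2, 3, 5, 7} must be used), so E = 1.
The 2 variables A and H are confined to {3, 7}, which locks those values in; drop them from B.
Determined: D=6, E=1, F=8, G=4. The other variables each still have more than one consistent value. That makes 4.

4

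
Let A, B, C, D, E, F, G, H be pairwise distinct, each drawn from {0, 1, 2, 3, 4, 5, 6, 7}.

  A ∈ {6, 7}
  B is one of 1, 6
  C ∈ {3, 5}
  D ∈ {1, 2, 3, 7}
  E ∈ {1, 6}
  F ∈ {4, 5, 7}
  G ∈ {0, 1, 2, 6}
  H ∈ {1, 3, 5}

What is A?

7

Among the 8 variables, 0 fits only G (and all 8 values in {0, 1, 2, 3, 4, 5, 6, 7} must be used), so G = 0.
Among the 7 still-open variables, 2 fits only D (and all 7 values in {1, 2, 3, 4, 5, 6, 7} must be used), so D = 2.
The 6 still-open variables together cover exactly {1, 3, 4, 5, 6, 7} — 6 values for 6 variables — and 4 appears only in F's list, so F = 4.
Among the 5 still-open variables, 7 fits only A (and all 5 values in {1, 3, 5, 6, 7} must be used), so A = 7.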